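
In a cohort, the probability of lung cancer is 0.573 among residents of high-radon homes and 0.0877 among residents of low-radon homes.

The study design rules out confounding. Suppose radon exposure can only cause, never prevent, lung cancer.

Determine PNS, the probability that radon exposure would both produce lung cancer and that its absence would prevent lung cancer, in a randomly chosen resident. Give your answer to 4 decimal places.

Let p₁ = 0.573, p₀ = 0.0877.
Under exogeneity and monotonicity, PNS = p₁ − p₀.
PNS = 0.573 − 0.0877 = 0.4853

PNS ≈ 0.4853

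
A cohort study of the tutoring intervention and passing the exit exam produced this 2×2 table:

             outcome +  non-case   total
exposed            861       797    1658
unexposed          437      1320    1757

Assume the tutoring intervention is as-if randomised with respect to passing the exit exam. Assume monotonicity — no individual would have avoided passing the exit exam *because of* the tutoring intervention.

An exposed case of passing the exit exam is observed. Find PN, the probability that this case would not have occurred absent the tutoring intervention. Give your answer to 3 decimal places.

PN ≈ 0.521

p₁ = P(outcome | exposed) = 861/1658 = 0.5193
p₀ = P(outcome | unexposed) = 437/1757 = 0.24872
Under exogeneity and monotonicity, PN = (p₁ − p₀)/p₁.
PN = (0.5193 − 0.24872) / 0.5193 ≈ 0.5210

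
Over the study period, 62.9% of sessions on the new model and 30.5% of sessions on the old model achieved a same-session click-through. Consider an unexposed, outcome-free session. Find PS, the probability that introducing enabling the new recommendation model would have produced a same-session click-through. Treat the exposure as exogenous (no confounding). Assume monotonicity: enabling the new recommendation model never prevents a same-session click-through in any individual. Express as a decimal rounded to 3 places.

p₁ = 0.629, p₀ = 0.305.
Under exogeneity and monotonicity, PS = (p₁ − p₀) / (1 − p₀).
PS = (0.629 − 0.305) / (1 − 0.305) = 0.324 / 0.695 ≈ 0.4662

PS ≈ 0.466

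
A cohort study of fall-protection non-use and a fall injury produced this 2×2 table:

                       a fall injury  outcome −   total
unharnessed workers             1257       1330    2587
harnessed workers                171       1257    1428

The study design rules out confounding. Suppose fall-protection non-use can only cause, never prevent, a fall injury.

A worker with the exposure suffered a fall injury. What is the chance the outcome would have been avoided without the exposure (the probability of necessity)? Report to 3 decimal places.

PN ≈ 0.754

p₁ = P(outcome | exposed) = 1257/2587 = 0.48589
p₀ = P(outcome | unexposed) = 171/1428 = 0.11975
Under exogeneity and monotonicity, PN = (p₁ − p₀) / p₁.
PN = (0.48589 − 0.11975) / 0.48589 = 0.36614 / 0.48589 ≈ 0.7535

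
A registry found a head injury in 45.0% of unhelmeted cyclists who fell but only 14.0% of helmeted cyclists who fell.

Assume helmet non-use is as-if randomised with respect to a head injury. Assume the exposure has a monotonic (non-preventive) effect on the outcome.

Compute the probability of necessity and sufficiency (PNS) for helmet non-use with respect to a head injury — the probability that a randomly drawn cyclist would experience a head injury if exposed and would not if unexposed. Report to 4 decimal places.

p₁ = 0.45, p₀ = 0.14.
Under exogeneity and monotonicity, PNS = p₁ − p₀.
PNS = 0.45 − 0.14 = 0.31

PNS ≈ 0.3100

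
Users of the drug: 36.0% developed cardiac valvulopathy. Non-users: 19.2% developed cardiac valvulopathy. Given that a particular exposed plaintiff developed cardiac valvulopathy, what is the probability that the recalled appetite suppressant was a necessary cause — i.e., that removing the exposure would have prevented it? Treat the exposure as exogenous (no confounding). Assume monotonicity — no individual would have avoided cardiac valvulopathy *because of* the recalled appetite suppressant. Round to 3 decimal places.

p₁ = 0.36, p₀ = 0.192.
Under exogeneity and monotonicity, PN = (p₁ − p₀) / p₁.
PN = (0.36 − 0.192) / 0.36 = 0.168 / 0.36 ≈ 0.4667

PN ≈ 0.467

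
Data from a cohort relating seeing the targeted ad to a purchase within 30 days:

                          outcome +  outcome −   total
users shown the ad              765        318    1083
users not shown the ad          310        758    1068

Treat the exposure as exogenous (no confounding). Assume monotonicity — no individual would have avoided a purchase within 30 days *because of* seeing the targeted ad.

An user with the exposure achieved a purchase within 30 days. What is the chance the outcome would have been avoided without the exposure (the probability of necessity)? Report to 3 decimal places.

p₁ = P(outcome | exposed) = 765/1083 = 0.70637
p₀ = P(outcome | unexposed) = 310/1068 = 0.29026
Under exogeneity and monotonicity, PN = (p₁ − p₀)/p₁.
PN = (0.70637 − 0.29026) / 0.70637 ≈ 0.5891

PN ≈ 0.589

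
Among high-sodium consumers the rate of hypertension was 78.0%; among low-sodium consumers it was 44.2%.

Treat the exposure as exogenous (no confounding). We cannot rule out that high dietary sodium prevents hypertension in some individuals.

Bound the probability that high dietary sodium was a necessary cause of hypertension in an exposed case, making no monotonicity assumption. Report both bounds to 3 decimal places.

0.433 ≤ PN ≤ 0.715

p₁ = 0.78, p₀ = 0.442.
Under exogeneity alone the bounds on PN are max{0,(p₁−p₀)/p₁} ≤ PN ≤ min{1,(1−p₀)/p₁}.
  lower = (p₁ − p₀)/p₁ = 0.338 / 0.78 ≈ 0.4333
  upper = min{1, (1 − p₀)/p₁} = 0.558 / 0.78 ≈ 0.7154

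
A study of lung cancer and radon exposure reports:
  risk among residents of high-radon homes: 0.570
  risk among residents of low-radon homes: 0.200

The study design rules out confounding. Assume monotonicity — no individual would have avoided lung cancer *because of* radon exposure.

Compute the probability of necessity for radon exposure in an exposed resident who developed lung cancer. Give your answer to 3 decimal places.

Let p₁ = 0.57, p₀ = 0.2.
Under exogeneity and monotonicity, PN = (p₁ − p₀) / p₁.
PN = (0.57 − 0.2) / 0.57 = 0.37 / 0.57 ≈ 0.6491

PN ≈ 0.649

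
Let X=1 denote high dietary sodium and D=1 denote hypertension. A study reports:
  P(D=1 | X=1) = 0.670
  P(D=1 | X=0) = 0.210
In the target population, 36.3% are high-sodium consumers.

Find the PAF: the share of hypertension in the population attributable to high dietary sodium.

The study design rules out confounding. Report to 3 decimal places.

PAF ≈ 0.443

Let p₁ = 0.67, p₀ = 0.21.
Overall risk P(Y=1) = π·p₁ + (1−π)·p₀ = 0.363×0.67 + 0.637×0.21 = 0.37698.
Under exogeneity, PAF = [P(Y=1) − p₀] / P(Y=1).
PAF = (0.37698 − 0.21) / 0.37698 ≈ 0.4429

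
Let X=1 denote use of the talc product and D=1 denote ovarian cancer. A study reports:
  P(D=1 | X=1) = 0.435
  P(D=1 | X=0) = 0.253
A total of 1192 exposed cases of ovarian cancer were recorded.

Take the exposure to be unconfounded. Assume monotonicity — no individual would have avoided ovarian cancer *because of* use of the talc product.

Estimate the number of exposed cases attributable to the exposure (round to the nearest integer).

Let p₁ = 0.435, p₀ = 0.253.
PN = (p₁ − p₀)/p₁ = (0.435 − 0.253) / 0.435 ≈ 0.41839.
Attributable cases ≈ PN × (exposed cases) = 0.41839 × 1192 ≈ 498.72.

about 499 cases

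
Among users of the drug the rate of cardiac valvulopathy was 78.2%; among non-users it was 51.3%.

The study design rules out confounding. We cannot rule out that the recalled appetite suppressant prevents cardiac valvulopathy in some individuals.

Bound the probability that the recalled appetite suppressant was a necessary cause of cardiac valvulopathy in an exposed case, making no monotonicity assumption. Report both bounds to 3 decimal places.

0.344 ≤ PN ≤ 0.623

p₁ = 0.782, p₀ = 0.513.
Under exogeneity alone the bounds on PN are max{0,(p₁−p₀)/p₁} ≤ PN ≤ min{1,(1−p₀)/p₁}.
  lower = (p₁ − p₀)/p₁ = 0.269 / 0.782 ≈ 0.3440
  upper = min{1, (1 − p₀)/p₁} = 0.487 / 0.782 ≈ 0.6228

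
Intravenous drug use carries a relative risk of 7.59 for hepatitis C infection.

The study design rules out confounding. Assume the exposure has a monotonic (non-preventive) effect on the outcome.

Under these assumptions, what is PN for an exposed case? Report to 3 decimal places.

PN ≈ 0.868

Under exogeneity and monotonicity, PN = (RR − 1) / RR = 1 − 1/RR.
PN = (7.59 − 1) / 7.59 = 6.59 / 7.59 ≈ 0.8682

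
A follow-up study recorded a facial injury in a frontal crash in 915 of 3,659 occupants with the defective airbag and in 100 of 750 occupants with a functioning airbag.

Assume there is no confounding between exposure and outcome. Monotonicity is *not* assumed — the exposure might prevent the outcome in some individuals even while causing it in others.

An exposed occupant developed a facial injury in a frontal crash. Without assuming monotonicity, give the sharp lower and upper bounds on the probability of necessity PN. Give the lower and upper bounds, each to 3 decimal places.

0.467 ≤ PN ≤ 1.000

p₁ = P(outcome | exposed) = 915/3659 = 0.25007
p₀ = P(outcome | unexposed) = 100/750 = 0.13333
Under exogeneity alone the bounds on PN are max{0,(p₁−p₀)/p₁} ≤ PN ≤ min{1,(1−p₀)/p₁}.
  lower = (p₁ − p₀)/p₁ = 0.11673 / 0.25007 ≈ 0.4668
  upper = min{1, (1 − p₀)/p₁} = 0.86667 / 0.25007 ≈ 3.4657 → capped at 1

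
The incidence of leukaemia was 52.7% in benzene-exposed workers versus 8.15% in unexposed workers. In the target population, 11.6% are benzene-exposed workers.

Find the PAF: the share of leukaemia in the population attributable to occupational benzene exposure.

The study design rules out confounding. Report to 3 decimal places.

PAF ≈ 0.388

p₁ = 0.527, p₀ = 0.0815.
Overall risk P(Y=1) = π·p₁ + (1−π)·p₀ = 0.116×0.527 + 0.884×0.0815 = 0.13318.
Under exogeneity, PAF = [P(Y=1) − p₀] / P(Y=1).
PAF = (0.13318 − 0.0815) / 0.13318 ≈ 0.3880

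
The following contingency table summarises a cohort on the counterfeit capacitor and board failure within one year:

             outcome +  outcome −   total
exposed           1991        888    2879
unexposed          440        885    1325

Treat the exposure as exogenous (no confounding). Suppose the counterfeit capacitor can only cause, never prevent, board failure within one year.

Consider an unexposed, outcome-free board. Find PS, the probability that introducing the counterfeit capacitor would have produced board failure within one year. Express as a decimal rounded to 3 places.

PS ≈ 0.538

p₁ = P(outcome | exposed) = 1991/2879 = 0.69156
p₀ = P(outcome | unexposed) = 440/1325 = 0.33208
Under exogeneity and monotonicity, PS = (p₁ − p₀)/(1 − p₀).
PS = (0.69156 − 0.33208) / 0.66792 ≈ 0.5382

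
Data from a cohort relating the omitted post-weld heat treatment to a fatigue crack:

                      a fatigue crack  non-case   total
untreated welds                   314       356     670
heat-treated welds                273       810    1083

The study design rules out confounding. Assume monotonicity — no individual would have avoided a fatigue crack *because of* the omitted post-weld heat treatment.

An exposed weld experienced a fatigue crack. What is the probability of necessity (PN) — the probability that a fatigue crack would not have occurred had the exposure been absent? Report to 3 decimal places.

p₁ = P(outcome | exposed) = 314/670 = 0.46866
p₀ = P(outcome | unexposed) = 273/1083 = 0.25208
Under exogeneity and monotonicity, PN = (p₁ − p₀)/p₁.
PN = (0.46866 − 0.25208) / 0.46866 ≈ 0.4621

PN ≈ 0.462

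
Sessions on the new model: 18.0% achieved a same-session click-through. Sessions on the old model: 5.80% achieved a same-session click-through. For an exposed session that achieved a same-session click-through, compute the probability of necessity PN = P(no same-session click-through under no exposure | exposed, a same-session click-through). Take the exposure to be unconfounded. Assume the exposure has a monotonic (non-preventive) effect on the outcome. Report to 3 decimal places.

PN ≈ 0.678

p₁ = 0.18, p₀ = 0.058.
Under exogeneity and monotonicity, PN = (p₁ − p₀) / p₁.
PN = (0.18 − 0.058) / 0.18 = 0.122 / 0.18 ≈ 0.6778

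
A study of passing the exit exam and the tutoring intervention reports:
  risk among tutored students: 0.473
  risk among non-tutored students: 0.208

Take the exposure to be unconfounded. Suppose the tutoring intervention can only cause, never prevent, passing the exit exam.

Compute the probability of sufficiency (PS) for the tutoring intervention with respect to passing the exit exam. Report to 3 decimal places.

PS ≈ 0.335

Let p₁ = 0.473, p₀ = 0.208.
Under exogeneity and monotonicity, PS = (p₁ − p₀) / (1 − p₀).
PS = (0.473 − 0.208) / (1 − 0.208) = 0.265 / 0.792 ≈ 0.3346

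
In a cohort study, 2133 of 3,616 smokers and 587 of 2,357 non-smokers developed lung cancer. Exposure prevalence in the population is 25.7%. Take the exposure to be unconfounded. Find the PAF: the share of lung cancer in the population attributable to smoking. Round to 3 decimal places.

p₁ = P(outcome | exposed) = 2133/3616 = 0.58988
p₀ = P(outcome | unexposed) = 587/2357 = 0.24905
Overall risk P(Y=1) = π·p₁ + (1−π)·p₀ = 0.257×0.58988 + 0.743×0.24905 = 0.33664.
Under exogeneity, PAF = [P(Y=1) − p₀] / P(Y=1).
PAF = (0.33664 − 0.24905) / 0.33664 ≈ 0.2602

PAF ≈ 0.260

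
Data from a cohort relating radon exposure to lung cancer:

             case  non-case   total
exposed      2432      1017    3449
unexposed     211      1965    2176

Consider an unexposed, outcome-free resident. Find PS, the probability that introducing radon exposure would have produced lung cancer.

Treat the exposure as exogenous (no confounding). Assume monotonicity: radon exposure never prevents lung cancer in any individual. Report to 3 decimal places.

PS ≈ 0.673

p₁ = P(outcome | exposed) = 2432/3449 = 0.70513
p₀ = P(outcome | unexposed) = 211/2176 = 0.096967
Under exogeneity and monotonicity, PS = (p₁ − p₀) / (1 − p₀).
PS = (0.70513 − 0.096967) / (1 − 0.096967) = 0.60817 / 0.90303 ≈ 0.6735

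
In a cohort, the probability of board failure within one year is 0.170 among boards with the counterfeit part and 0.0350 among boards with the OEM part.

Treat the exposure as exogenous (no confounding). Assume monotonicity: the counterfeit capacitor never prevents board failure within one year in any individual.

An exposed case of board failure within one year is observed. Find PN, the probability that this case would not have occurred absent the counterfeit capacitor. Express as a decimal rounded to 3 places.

Let p₁ = 0.17, p₀ = 0.035.
Under exogeneity and monotonicity, PN = (p₁ − p₀) / p₁.
PN = (0.17 − 0.035) / 0.17 = 0.135 / 0.17 ≈ 0.7941

PN ≈ 0.794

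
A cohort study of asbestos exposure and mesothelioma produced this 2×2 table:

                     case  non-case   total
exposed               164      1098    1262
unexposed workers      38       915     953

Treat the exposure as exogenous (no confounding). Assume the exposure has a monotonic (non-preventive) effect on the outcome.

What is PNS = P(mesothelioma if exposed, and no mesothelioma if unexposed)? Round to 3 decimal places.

PNS ≈ 0.090

p₁ = P(outcome | exposed) = 164/1262 = 0.12995
p₀ = P(outcome | unexposed) = 38/953 = 0.039874
Under exogeneity and monotonicity, PNS = p₁ − p₀.
PNS = 0.12995 − 0.039874 = 0.090078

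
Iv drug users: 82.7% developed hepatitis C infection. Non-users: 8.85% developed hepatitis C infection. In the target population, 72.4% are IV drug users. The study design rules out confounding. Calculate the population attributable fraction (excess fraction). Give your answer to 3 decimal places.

p₁ = 0.827, p₀ = 0.0885.
Overall risk P(Y=1) = π·p₁ + (1−π)·p₀ = 0.724×0.827 + 0.276×0.0885 = 0.62317.
Under exogeneity, PAF = [P(Y=1) − p₀] / P(Y=1).
PAF = (0.62317 − 0.0885) / 0.62317 ≈ 0.8580

PAF ≈ 0.858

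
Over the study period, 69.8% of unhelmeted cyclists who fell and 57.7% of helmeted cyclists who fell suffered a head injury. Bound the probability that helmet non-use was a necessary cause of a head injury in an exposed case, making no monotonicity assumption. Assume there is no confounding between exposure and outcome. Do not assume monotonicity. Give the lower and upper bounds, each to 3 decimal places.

0.173 ≤ PN ≤ 0.606

p₁ = 0.698, p₀ = 0.577.
Under exogeneity alone the bounds on PN are max{0,(p₁−p₀)/p₁} ≤ PN ≤ min{1,(1−p₀)/p₁}.
  lower = (p₁ − p₀)/p₁ = 0.121 / 0.698 ≈ 0.1734
  upper = min{1, (1 − p₀)/p₁} = 0.423 / 0.698 ≈ 0.6060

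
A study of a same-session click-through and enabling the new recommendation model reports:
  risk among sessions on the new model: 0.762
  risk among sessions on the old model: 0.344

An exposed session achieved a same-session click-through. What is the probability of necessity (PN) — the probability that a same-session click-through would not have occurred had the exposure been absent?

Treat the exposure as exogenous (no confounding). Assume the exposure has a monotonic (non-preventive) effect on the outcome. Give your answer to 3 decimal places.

Let p₁ = 0.762, p₀ = 0.344.
Under exogeneity and monotonicity, PN = (p₁ − p₀) / p₁.
PN = (0.762 − 0.344) / 0.762 = 0.418 / 0.762 ≈ 0.5486

PN ≈ 0.549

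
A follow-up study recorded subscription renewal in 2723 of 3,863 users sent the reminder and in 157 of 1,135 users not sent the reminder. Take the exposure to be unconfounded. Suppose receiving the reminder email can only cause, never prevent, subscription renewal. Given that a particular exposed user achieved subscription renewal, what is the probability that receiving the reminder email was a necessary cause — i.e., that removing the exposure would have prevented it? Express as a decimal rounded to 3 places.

PN ≈ 0.804

p₁ = P(outcome | exposed) = 2723/3863 = 0.70489
p₀ = P(outcome | unexposed) = 157/1135 = 0.13833
Under exogeneity and monotonicity, PN = (p₁ − p₀) / p₁.
PN = (0.70489 − 0.13833) / 0.70489 = 0.56657 / 0.70489 ≈ 0.8038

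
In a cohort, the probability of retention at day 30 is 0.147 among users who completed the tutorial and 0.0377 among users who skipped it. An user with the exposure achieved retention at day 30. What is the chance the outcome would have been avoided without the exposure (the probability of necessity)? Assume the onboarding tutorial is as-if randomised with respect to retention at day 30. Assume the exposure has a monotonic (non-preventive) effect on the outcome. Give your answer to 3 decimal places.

PN ≈ 0.744

Let p₁ = 0.147, p₀ = 0.0377.
Under exogeneity and monotonicity, PN = (p₁ − p₀) / p₁.
PN = (0.147 − 0.0377) / 0.147 = 0.1093 / 0.147 ≈ 0.7435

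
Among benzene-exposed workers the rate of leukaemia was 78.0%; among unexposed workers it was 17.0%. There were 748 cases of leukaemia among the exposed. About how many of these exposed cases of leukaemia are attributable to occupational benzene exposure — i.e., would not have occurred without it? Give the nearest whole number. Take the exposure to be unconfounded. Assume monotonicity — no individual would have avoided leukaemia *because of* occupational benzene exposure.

about 585 cases

p₁ = 0.78, p₀ = 0.17.
PN = (p₁ − p₀)/p₁ = (0.78 − 0.17) / 0.78 ≈ 0.78205.
Attributable cases ≈ PN × (exposed cases) = 0.78205 × 748 ≈ 584.97.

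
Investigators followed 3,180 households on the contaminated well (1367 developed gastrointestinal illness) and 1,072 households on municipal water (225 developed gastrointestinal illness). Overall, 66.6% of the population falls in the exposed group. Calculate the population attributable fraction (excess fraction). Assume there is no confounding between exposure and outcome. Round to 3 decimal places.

PAF ≈ 0.411

p₁ = P(outcome | exposed) = 1367/3180 = 0.42987
p₀ = P(outcome | unexposed) = 225/1072 = 0.20989
Overall risk P(Y=1) = π·p₁ + (1−π)·p₀ = 0.666×0.42987 + 0.334×0.20989 = 0.3564.
Under exogeneity, PAF = [P(Y=1) − p₀] / P(Y=1).
PAF = (0.3564 − 0.20989) / 0.3564 ≈ 0.4111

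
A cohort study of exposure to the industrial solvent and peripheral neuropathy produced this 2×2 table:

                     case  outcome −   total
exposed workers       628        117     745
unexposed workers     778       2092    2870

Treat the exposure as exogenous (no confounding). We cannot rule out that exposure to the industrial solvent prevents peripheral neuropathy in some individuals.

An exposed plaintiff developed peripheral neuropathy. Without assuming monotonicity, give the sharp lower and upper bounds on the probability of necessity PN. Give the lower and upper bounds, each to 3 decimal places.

p₁ = P(outcome | exposed) = 628/745 = 0.84295
p₀ = P(outcome | unexposed) = 778/2870 = 0.27108
Under exogeneity alone the bounds on PN are max{0,(p₁−p₀)/p₁} ≤ PN ≤ min{1,(1−p₀)/p₁}.
  lower = (p₁ − p₀)/p₁ = 0.57187 / 0.84295 ≈ 0.6784
  upper = min{1, (1 − p₀)/p₁} = 0.72892 / 0.84295 ≈ 0.8647

0.678 ≤ PN ≤ 0.865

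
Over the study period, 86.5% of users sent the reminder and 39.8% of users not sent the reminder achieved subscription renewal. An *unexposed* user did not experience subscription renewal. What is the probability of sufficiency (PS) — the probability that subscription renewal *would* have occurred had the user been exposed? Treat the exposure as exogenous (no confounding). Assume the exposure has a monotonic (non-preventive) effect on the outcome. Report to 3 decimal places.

PS ≈ 0.776

p₁ = 0.865, p₀ = 0.398.
Under exogeneity and monotonicity, PS = (p₁ − p₀) / (1 − p₀).
PS = (0.865 − 0.398) / (1 − 0.398) = 0.467 / 0.602 ≈ 0.7757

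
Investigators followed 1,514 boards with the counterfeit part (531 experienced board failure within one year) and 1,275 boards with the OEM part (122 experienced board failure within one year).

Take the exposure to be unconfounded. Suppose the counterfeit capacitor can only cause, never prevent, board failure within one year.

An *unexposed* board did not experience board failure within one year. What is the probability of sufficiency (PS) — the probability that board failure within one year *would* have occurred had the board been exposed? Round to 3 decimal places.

p₁ = P(outcome | exposed) = 531/1514 = 0.35073
p₀ = P(outcome | unexposed) = 122/1275 = 0.095686
Under exogeneity and monotonicity, PS = (p₁ − p₀) / (1 − p₀).
PS = (0.35073 − 0.095686) / (1 − 0.095686) = 0.25504 / 0.90431 ≈ 0.2820

PS ≈ 0.282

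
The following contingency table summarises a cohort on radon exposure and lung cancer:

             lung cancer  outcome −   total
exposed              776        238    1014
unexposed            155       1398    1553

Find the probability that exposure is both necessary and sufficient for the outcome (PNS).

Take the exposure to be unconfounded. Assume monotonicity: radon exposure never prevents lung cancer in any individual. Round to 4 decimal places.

p₁ = P(outcome | exposed) = 776/1014 = 0.76529
p₀ = P(outcome | unexposed) = 155/1553 = 0.099807
Under exogeneity and monotonicity, PNS = p₁ − p₀.
PNS = 0.76529 − 0.099807 = 0.66548

PNS ≈ 0.6655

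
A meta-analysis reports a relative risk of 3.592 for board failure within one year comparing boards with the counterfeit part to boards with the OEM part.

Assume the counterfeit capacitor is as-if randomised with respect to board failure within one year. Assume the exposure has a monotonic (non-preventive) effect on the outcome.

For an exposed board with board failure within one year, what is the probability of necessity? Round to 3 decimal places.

PN ≈ 0.722

Under exogeneity and monotonicity, PN = (RR − 1) / RR = 1 − 1/RR.
PN = (3.592 − 1) / 3.592 = 2.592 / 3.592 ≈ 0.7216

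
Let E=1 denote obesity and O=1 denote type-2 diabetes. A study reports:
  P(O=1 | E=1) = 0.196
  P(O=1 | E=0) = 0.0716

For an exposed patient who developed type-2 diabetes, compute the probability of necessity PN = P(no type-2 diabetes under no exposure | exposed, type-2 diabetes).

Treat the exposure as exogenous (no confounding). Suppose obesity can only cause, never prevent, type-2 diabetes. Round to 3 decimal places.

Let p₁ = 0.196, p₀ = 0.0716.
Under exogeneity and monotonicity, PN = (p₁ − p₀) / p₁.
PN = (0.196 − 0.0716) / 0.196 = 0.1244 / 0.196 ≈ 0.6347

PN ≈ 0.635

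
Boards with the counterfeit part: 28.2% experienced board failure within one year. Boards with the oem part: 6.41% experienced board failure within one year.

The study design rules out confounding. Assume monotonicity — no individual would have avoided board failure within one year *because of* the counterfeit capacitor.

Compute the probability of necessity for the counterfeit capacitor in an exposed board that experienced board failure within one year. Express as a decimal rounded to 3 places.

p₁ = 0.282, p₀ = 0.0641.
Under exogeneity and monotonicity, PN = (p₁ − p₀) / p₁.
PN = (0.282 − 0.0641) / 0.282 = 0.2179 / 0.282 ≈ 0.7727

PN ≈ 0.773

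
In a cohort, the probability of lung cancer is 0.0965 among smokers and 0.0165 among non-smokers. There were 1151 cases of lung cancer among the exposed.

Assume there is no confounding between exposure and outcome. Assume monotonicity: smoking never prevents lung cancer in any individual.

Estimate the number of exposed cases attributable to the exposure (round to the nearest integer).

Let p₁ = 0.0965, p₀ = 0.0165.
PN = (p₁ − p₀)/p₁ = (0.0965 − 0.0165) / 0.0965 ≈ 0.82902.
Attributable cases ≈ PN × (exposed cases) = 0.82902 × 1151 ≈ 954.20.

about 954 cases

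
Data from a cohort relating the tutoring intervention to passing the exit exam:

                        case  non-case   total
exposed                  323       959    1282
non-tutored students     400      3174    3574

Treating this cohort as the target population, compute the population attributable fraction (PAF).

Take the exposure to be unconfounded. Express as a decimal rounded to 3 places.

PAF ≈ 0.248

p₁ = P(outcome | exposed) = 323/1282 = 0.25195
p₀ = P(outcome | unexposed) = 400/3574 = 0.11192
Exposure prevalence π = 1282/4856 = 0.264; overall risk P(Y=1) = 0.14889.
Under exogeneity, PAF = [P(Y=1) − p₀]/P(Y=1).
PAF = (0.14889 − 0.11192) / 0.14889 ≈ 0.2483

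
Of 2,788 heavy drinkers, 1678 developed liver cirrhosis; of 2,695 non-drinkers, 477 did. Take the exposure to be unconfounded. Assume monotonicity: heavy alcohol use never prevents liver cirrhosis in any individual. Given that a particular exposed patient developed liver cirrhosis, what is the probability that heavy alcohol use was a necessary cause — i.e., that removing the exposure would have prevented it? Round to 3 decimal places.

PN ≈ 0.706

p₁ = P(outcome | exposed) = 1678/2788 = 0.60187
p₀ = P(outcome | unexposed) = 477/2695 = 0.17699
Under exogeneity and monotonicity, PN = (p₁ − p₀) / p₁.
PN = (0.60187 − 0.17699) / 0.60187 = 0.42487 / 0.60187 ≈ 0.7059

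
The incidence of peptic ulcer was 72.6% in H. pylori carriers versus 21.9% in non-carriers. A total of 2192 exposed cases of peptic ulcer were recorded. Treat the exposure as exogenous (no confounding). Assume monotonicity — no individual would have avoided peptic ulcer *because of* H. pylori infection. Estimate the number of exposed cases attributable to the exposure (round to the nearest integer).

p₁ = 0.726, p₀ = 0.219.
PN = (p₁ − p₀)/p₁ = (0.726 − 0.219) / 0.726 ≈ 0.69835.
Attributable cases ≈ PN × (exposed cases) = 0.69835 × 2192 ≈ 1530.78.

about 1531 cases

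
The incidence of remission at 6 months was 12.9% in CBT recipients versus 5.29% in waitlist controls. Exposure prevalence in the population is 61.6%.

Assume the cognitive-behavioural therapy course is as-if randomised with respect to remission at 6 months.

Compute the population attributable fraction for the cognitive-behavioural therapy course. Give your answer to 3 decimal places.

p₁ = 0.129, p₀ = 0.0529.
Overall risk P(Y=1) = π·p₁ + (1−π)·p₀ = 0.616×0.129 + 0.384×0.0529 = 0.099778.
Under exogeneity, PAF = [P(Y=1) − p₀] / P(Y=1).
PAF = (0.099778 − 0.0529) / 0.099778 ≈ 0.4698

PAF ≈ 0.470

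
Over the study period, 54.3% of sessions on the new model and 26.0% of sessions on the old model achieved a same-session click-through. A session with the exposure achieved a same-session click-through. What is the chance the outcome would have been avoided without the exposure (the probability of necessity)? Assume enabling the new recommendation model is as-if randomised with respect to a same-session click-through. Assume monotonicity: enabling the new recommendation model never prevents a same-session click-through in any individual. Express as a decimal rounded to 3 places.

p₁ = 0.543, p₀ = 0.26.
Under exogeneity and monotonicity, PN = (p₁ − p₀) / p₁.
PN = (0.543 − 0.26) / 0.543 = 0.283 / 0.543 ≈ 0.5212

PN ≈ 0.521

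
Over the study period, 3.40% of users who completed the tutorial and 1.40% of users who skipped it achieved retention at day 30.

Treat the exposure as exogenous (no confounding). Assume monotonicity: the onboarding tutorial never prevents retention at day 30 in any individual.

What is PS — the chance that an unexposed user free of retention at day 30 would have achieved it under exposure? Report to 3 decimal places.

p₁ = 0.034, p₀ = 0.014.
Under exogeneity and monotonicity, PS = (p₁ − p₀) / (1 − p₀).
PS = (0.034 − 0.014) / (1 − 0.014) = 0.02 / 0.986 ≈ 0.0203

PS ≈ 0.020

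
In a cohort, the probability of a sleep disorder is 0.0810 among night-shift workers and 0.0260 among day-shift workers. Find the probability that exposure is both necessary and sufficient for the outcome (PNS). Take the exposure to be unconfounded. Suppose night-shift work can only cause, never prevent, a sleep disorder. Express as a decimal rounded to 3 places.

Let p₁ = 0.081, p₀ = 0.026.
Under exogeneity and monotonicity, PNS = p₁ − p₀.
PNS = 0.081 − 0.026 = 0.055

PNS ≈ 0.055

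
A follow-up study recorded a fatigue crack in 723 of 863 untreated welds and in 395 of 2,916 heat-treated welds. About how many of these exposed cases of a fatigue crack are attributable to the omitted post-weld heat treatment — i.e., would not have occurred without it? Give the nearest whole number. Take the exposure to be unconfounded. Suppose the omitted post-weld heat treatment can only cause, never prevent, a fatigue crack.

about 606 cases

p₁ = P(outcome | exposed) = 723/863 = 0.83778
p₀ = P(outcome | unexposed) = 395/2916 = 0.13546
PN = (p₁ − p₀)/p₁ = (0.83778 − 0.13546) / 0.83778 ≈ 0.83831.
Attributable cases ≈ PN × (exposed cases) = 0.83831 × 723 ≈ 606.10.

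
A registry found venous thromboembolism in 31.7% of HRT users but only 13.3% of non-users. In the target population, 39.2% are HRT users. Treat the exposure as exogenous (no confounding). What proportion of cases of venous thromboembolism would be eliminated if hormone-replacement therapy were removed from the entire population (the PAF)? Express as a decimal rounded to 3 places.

PAF ≈ 0.352

p₁ = 0.317, p₀ = 0.133.
Overall risk P(Y=1) = π·p₁ + (1−π)·p₀ = 0.392×0.317 + 0.608×0.133 = 0.20513.
Under exogeneity, PAF = [P(Y=1) − p₀] / P(Y=1).
PAF = (0.20513 − 0.133) / 0.20513 ≈ 0.3516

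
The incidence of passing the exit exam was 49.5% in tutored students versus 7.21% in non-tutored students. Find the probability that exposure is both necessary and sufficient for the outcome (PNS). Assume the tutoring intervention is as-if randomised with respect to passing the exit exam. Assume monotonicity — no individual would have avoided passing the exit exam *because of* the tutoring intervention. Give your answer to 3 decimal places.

PNS ≈ 0.423

p₁ = 0.495, p₀ = 0.0721.
Under exogeneity and monotonicity, PNS = p₁ − p₀.
PNS = 0.495 − 0.0721 = 0.4229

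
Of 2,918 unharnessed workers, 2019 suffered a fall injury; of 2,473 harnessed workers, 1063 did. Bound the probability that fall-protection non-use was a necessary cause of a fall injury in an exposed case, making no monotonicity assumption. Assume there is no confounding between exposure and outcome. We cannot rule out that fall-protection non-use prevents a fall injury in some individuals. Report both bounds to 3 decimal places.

p₁ = P(outcome | exposed) = 2019/2918 = 0.69191
p₀ = P(outcome | unexposed) = 1063/2473 = 0.42984
Under exogeneity alone the bounds on PN are max{0,(p₁−p₀)/p₁} ≤ PN ≤ min{1,(1−p₀)/p₁}.
  lower = (p₁ − p₀)/p₁ = 0.26207 / 0.69191 ≈ 0.3788
  upper = min{1, (1 − p₀)/p₁} = 0.57016 / 0.69191 ≈ 0.8240

0.379 ≤ PN ≤ 0.824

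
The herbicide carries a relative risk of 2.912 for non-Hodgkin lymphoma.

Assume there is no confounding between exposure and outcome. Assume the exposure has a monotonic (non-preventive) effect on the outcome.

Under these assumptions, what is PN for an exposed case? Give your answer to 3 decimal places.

PN ≈ 0.657

Under exogeneity and monotonicity, PN = (RR − 1) / RR = 1 − 1/RR.
PN = (2.912 − 1) / 2.912 = 1.912 / 2.912 ≈ 0.6566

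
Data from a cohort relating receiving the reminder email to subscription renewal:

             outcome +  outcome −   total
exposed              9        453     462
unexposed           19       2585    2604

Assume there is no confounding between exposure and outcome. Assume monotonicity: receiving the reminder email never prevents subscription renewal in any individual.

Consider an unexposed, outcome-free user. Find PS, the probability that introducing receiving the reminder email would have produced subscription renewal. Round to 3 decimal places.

PS ≈ 0.012

p₁ = P(outcome | exposed) = 9/462 = 0.019481
p₀ = P(outcome | unexposed) = 19/2604 = 0.0072965
Under exogeneity and monotonicity, PS = (p₁ − p₀)/(1 − p₀).
PS = (0.019481 − 0.0072965) / 0.9927 ≈ 0.0123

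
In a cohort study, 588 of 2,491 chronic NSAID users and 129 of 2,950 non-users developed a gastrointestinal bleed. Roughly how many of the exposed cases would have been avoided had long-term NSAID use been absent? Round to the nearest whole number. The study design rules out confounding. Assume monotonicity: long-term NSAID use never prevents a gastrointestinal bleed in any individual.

about 479 cases

p₁ = P(outcome | exposed) = 588/2491 = 0.23605
p₀ = P(outcome | unexposed) = 129/2950 = 0.043729
PN = (p₁ − p₀)/p₁ = (0.23605 − 0.043729) / 0.23605 ≈ 0.81475.
Attributable cases ≈ PN × (exposed cases) = 0.81475 × 588 ≈ 479.07.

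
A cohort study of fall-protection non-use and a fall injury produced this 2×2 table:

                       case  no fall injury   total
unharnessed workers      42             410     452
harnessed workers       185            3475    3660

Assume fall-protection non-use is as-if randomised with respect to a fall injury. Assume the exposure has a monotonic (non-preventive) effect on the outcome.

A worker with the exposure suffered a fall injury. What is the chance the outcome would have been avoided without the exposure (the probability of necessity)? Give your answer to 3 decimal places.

PN ≈ 0.456

p₁ = P(outcome | exposed) = 42/452 = 0.09292
p₀ = P(outcome | unexposed) = 185/3660 = 0.050546
Under exogeneity and monotonicity, PN = (p₁ − p₀) / p₁.
PN = (0.09292 − 0.050546) / 0.09292 = 0.042374 / 0.09292 ≈ 0.4560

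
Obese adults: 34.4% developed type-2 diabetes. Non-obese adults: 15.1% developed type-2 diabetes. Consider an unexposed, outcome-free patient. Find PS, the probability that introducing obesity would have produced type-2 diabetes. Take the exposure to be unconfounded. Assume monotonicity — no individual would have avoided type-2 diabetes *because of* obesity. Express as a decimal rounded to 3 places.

PS ≈ 0.227

p₁ = 0.344, p₀ = 0.151.
Under exogeneity and monotonicity, PS = (p₁ − p₀) / (1 − p₀).
PS = (0.344 − 0.151) / (1 − 0.151) = 0.193 / 0.849 ≈ 0.2273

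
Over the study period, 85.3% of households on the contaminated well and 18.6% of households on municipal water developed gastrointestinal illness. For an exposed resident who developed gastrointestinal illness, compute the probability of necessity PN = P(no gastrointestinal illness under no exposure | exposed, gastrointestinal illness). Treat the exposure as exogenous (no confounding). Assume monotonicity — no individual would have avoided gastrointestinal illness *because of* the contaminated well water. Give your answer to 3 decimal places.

PN ≈ 0.782

p₁ = 0.853, p₀ = 0.186.
Under exogeneity and monotonicity, PN = (p₁ − p₀) / p₁.
PN = (0.853 − 0.186) / 0.853 = 0.667 / 0.853 ≈ 0.7819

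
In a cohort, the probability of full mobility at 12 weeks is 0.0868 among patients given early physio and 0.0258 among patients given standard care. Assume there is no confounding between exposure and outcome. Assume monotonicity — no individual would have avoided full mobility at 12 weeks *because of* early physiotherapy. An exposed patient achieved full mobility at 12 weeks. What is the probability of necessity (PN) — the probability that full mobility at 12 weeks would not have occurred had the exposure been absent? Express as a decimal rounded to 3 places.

Let p₁ = 0.0868, p₀ = 0.0258.
Under exogeneity and monotonicity, PN = (p₁ − p₀) / p₁.
PN = (0.0868 − 0.0258) / 0.0868 = 0.061 / 0.0868 ≈ 0.7028

PN ≈ 0.703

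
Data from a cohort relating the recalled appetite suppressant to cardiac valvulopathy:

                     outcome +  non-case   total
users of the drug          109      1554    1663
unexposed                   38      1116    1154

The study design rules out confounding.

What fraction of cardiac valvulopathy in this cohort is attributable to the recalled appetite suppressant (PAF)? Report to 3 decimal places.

PAF ≈ 0.369

p₁ = P(outcome | exposed) = 109/1663 = 0.065544
p₀ = P(outcome | unexposed) = 38/1154 = 0.032929
Exposure prevalence π = 1663/2817 = 0.59034; overall risk P(Y=1) = 0.052183.
Under exogeneity, PAF = [P(Y=1) − p₀]/P(Y=1).
PAF = (0.052183 − 0.032929) / 0.052183 ≈ 0.3690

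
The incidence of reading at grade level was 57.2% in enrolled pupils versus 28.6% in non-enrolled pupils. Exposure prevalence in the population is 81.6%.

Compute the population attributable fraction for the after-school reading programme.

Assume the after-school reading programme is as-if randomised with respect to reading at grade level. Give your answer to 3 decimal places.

PAF ≈ 0.449

p₁ = 0.572, p₀ = 0.286.
Overall risk P(Y=1) = π·p₁ + (1−π)·p₀ = 0.816×0.572 + 0.184×0.286 = 0.51938.
Under exogeneity, PAF = [P(Y=1) − p₀] / P(Y=1).
PAF = (0.51938 − 0.286) / 0.51938 ≈ 0.4493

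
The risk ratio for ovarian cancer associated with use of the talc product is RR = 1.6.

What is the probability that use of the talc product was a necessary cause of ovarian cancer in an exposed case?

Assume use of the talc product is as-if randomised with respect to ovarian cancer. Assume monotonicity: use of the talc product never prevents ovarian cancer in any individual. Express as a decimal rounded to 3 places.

Under exogeneity and monotonicity, PN = (RR − 1) / RR = 1 − 1/RR.
PN = (1.6 − 1) / 1.6 = 0.6 / 1.6 ≈ 0.3750

PN ≈ 0.375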